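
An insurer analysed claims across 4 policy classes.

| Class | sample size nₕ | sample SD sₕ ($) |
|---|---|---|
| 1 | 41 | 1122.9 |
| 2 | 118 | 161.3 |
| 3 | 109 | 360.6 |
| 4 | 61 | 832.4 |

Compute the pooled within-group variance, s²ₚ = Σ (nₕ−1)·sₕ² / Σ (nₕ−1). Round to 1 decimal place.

335683.5

1: (41−1)·1122.9² = 40·1260904.41 = 50436176.4
2: (118−1)·161.3² = 117·26017.69 = 3044069.73
3: (109−1)·360.6² = 108·130032.36 = 14043494.88
4: (61−1)·832.4² = 60·692889.76 = 41573385.6
Numerator = 109097126.61; denominator = Σ(nₕ−1) = 325.
s²ₚ = 109097126.61/325 = 335683.466... → 335683.5.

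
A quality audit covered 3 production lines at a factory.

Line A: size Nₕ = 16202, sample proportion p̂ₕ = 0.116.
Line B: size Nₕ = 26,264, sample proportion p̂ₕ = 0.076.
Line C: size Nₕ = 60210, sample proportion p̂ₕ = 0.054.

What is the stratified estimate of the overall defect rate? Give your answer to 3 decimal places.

0.069

N = 16202 + 26264 + 60210 = 102676.
Overall proportion = Σ (Nₕ/N)·p̂ₕ.
Σ Nₕp̂ₕ = 1879.432 + 1996.064 + 3251.34 = 7126.836.
7126.836 / 102676 = 0.06941... → 0.069.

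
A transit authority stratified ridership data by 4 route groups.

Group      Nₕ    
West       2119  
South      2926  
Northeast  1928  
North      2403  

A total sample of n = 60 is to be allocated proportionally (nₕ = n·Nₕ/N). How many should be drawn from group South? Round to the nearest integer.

N = 2119 + 2926 + 1928 + 2403 = 9376.
n_South = 60·2926/9376 = 18.724... → 19.

19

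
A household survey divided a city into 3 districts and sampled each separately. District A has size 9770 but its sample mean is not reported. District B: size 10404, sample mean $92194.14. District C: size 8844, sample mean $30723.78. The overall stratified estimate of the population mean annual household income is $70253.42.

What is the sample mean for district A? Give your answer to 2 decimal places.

N = 9770 + 10404 + 8844 = 29018.
Overall total = μ·N = 70253.42·29018 = 2038613741.56.
Subtract the known strata: 10404·92194.14 + 8844·30723.78 = 1230908942.88.
Remaining total for district A: 2038613741.56 − 1230908942.88 = 807704798.68.
Divide by its size: 807704798.68 / 9770 = 82671.9344... → 82671.93.

82671.93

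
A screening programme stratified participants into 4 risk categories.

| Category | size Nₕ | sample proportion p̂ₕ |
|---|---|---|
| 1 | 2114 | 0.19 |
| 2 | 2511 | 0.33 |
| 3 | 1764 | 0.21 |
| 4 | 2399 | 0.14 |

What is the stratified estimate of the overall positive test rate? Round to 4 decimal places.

N = 2114 + 2511 + 1764 + 2399 = 8788.
Overall proportion = Σ (Nₕ/N)·p̂ₕ.
Σ Nₕp̂ₕ = 401.66 + 828.63 + 370.44 + 335.86 = 1936.59.
1936.59 / 8788 = 0.220368... → 0.2204.

0.2204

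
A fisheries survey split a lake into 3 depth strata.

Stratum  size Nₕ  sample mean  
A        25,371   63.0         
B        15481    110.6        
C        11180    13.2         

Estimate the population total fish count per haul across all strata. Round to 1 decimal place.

A: 25371·63.0 = 1598373
B: 15481·110.6 = 1712198.6
C: 11180·13.2 = 147576
τ̂ = Σ Nₕx̄ₕ = 3458147.6.

3458147.6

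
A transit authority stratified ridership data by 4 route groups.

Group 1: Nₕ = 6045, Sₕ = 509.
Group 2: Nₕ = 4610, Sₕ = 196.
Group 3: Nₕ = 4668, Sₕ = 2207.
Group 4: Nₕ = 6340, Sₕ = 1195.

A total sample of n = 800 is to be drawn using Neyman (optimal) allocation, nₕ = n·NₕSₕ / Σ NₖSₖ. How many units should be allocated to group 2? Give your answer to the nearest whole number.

1: NₕSₕ = 6045·509 = 3076905
2: NₕSₕ = 4610·196 = 903560
3: NₕSₕ = 4668·2207 = 10302276
4: NₕSₕ = 6340·1195 = 7576300
Σ NₕSₕ = 21859041.
n_2 = 800·903560/21859041 = 33.069... → 33.

33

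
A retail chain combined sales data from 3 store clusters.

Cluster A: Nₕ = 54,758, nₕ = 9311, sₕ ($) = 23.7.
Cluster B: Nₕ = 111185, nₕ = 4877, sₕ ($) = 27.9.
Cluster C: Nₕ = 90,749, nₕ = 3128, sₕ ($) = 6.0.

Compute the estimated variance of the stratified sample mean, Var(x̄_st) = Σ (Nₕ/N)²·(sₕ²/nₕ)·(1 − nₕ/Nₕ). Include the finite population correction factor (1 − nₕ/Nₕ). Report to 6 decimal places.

N = 256692. Term for each stratum: Wₕ²sₕ²/nₕ·(1−nₕ/Nₕ).
Var(x̄_st) = 0.002278392 + 0.028631436 + 0.001388869 = 0.032298697 → 0.032299.

0.032299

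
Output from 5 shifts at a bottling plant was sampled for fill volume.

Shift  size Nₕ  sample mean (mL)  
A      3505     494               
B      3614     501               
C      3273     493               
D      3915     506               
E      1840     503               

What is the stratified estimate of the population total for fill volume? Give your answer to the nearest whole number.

8062183

Estimate total by summing Nₕ·x̄ₕ over strata.
3505·494 + 3614·501 + 3273·493 + 3915·506 + 1840·503 = 1731470 + 1810614 + 1613589 + 1980990 + 925520 = 8062183.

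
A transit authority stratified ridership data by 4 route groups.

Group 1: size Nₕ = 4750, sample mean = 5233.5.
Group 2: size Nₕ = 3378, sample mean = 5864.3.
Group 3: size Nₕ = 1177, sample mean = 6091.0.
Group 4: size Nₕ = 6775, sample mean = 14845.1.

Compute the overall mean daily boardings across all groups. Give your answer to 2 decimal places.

N = 16080; weights Wₕ = Nₕ/N = (0.2954, 0.2101, 0.0732, 0.4213).
x̄_st = Σ Wₕ·x̄ₕ = 0.2954·5233.5 + 0.2101·5864.3 + 0.0732·6091.0 + 0.4213·14845.1 ≈ 9478.4446...
→ 9478.44.

9478.44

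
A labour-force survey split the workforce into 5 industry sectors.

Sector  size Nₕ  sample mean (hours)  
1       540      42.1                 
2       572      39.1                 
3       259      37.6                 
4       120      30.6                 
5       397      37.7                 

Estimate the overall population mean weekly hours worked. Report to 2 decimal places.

N = 540 + 572 + 259 + 120 + 397 = 1888.
The stratified mean weights each stratum mean by its population share Nₕ/N.
Σ Nₕx̄ₕ = 540·42.1 + 572·39.1 + 259·37.6 + 120·30.6 + 397·37.7 = 22734 + 22365.2 + 9738.4 + 3672 + 14966.9 = 73476.5.
Divide by N: 73476.5 / 1888 = 38.9176... → 38.92.

38.92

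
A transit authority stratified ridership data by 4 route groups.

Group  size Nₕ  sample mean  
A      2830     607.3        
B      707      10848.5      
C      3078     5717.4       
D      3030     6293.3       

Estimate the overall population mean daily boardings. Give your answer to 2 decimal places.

N = 2830 + 707 + 3078 + 3030 = 9645.
The stratified mean weights each stratum mean by its population share Nₕ/N.
Σ Nₕx̄ₕ = 2830·607.3 + 707·10848.5 + 3078·5717.4 + 3030·6293.3 = 1718659 + 7669889.5 + 17598157.2 + 19068699 = 46055404.7.
Divide by N: 46055404.7 / 9645 = 4775.0549... → 4775.05.

4775.05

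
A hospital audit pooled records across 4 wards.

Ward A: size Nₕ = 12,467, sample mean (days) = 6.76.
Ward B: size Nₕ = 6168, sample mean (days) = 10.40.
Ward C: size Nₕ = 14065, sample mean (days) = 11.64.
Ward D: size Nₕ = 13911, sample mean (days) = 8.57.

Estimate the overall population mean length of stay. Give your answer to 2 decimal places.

9.25

x̄_st = (Σ Nₕx̄ₕ) / (Σ Nₕ) = (12467·6.76 + 6168·10.40 + 14065·11.64 + 13911·8.57) / 46611
= 431357.99 / 46611 = 9.2544... → 9.25.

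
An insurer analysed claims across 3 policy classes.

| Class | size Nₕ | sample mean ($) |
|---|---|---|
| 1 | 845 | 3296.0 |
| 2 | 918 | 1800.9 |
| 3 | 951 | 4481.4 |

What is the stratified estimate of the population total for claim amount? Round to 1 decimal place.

1: 845·3296.0 = 2785120
2: 918·1800.9 = 1653226.2
3: 951·4481.4 = 4261811.4
τ̂ = Σ Nₕx̄ₕ = 8700157.6.

8700157.6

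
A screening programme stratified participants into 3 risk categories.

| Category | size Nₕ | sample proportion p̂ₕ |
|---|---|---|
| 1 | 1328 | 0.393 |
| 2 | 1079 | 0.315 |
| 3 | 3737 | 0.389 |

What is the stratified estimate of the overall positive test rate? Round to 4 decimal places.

0.3769

Wₕ = Nₕ/N with N = 6144: 0.2161, 0.1756, 0.6082.
p̂_st = 0.2161·0.393 + 0.1756·0.315 + 0.6082·0.389 ≈ 0.376869... → 0.3769.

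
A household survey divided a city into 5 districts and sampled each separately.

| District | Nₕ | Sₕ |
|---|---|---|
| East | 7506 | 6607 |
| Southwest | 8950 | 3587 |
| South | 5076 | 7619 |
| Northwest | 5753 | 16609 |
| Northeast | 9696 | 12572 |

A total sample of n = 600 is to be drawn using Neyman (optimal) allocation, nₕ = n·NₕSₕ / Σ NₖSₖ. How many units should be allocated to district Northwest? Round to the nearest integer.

170

Σ NₕSₕ = 7506·6607 + 8950·3587 + 5076·7619 + 5753·16609 + 9696·12572 = 337819525.
Share for Northwest: 95551577/337819525 = 0.28285.
n_Northwest = 600 × 0.28285 = 169.709... → 170.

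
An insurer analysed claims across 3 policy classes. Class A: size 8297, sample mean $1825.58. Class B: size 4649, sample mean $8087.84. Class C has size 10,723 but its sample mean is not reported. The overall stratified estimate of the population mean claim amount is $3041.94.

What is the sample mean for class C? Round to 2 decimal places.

N = 8297 + 4649 + 10723 = 23669.
Overall total = μ·N = 3041.94·23669 = 71999677.86.
Subtract the known strata: 8297·1825.58 + 4649·8087.84 = 52747205.42.
Remaining total for class C: 71999677.86 − 52747205.42 = 19252472.44.
Divide by its size: 19252472.44 / 10723 = 1795.4371... → 1795.44.

1795.44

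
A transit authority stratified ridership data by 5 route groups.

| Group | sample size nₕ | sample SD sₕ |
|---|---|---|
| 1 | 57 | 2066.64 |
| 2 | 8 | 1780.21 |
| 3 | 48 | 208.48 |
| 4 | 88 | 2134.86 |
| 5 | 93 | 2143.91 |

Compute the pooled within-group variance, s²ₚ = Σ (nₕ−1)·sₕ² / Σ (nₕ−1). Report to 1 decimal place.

Degrees of freedom: 56 + 7 + 47 + 87 + 92 = 289.
Σ(nₕ−1)sₕ² = 56·4271000.8896 + 7·3169147.6441 + 47·43463.9104 + 87·4557627.2196 + 92·4596350.0881 = 1082780663.3255.
s²ₚ = 1082780663.3255 / 289 = 3746645.894... → 3746645.9.

3746645.9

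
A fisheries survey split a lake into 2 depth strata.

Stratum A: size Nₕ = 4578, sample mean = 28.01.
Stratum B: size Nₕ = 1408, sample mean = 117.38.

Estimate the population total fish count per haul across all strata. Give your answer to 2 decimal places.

Estimate total by summing Nₕ·x̄ₕ over strata.
4578·28.01 + 1408·117.38 = 128229.78 + 165271.04 = 293500.82.

293500.82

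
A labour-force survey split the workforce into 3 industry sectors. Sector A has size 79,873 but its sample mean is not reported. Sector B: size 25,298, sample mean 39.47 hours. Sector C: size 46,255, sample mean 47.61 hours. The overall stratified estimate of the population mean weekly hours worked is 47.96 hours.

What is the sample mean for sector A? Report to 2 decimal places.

50.85

N = 79873 + 25298 + 46255 = 151426.
Overall total = μ·N = 47.96·151426 = 7262390.96.
Subtract the known strata: 25298·39.47 + 46255·47.61 = 3200712.61.
Remaining total for sector A: 7262390.96 − 3200712.61 = 4061678.35.
Divide by its size: 4061678.35 / 79873 = 50.8517... → 50.85.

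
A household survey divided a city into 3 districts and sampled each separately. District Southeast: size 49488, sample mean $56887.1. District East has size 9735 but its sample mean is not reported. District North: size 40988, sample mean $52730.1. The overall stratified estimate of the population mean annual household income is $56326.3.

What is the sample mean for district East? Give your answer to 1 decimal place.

Σ Nₕx̄ₕ = N·μ, so 9735·x̄_East = 100211·56326.3 − (49488·56887.1 + 40988·52730.1).
= 5644514849.3 − 4976530143.6 = 667984705.7.
x̄_East = 667984705.7 / 9735 = 68616.816... → 68616.8.

68616.8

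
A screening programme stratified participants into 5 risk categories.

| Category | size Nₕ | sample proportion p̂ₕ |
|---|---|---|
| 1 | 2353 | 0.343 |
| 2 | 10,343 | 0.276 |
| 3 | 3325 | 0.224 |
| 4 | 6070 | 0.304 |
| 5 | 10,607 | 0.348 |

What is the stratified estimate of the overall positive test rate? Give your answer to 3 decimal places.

0.304

Wₕ = Nₕ/N with N = 32698: 0.0720, 0.3163, 0.1017, 0.1856, 0.3244.
p̂_st = 0.0720·0.343 + 0.3163·0.276 + 0.1017·0.224 + 0.1856·0.304 + 0.3244·0.348 ≈ 0.30409... → 0.304.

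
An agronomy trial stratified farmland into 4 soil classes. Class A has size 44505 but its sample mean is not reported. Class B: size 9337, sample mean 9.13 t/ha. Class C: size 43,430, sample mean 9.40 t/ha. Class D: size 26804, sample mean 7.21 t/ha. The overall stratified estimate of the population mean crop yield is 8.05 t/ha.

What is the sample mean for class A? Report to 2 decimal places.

Σ Nₕx̄ₕ = N·μ, so 44505·x̄_A = 124076·8.05 − (9337·9.13 + 43430·9.40 + 26804·7.21).
= 998811.8 − 686745.65 = 312066.15.
x̄_A = 312066.15 / 44505 = 7.0119... → 7.01.

7.01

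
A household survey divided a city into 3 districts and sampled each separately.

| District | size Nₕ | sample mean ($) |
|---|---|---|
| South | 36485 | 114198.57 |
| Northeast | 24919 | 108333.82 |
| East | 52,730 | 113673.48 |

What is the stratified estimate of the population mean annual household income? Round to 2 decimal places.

N = 114134; weights Wₕ = Nₕ/N = (0.3197, 0.2183, 0.4620).
x̄_st = Σ Wₕ·x̄ₕ = 0.3197·114198.57 + 0.2183·108333.82 + 0.4620·113673.48 ≈ 112675.5208...
→ 112675.52.

112675.52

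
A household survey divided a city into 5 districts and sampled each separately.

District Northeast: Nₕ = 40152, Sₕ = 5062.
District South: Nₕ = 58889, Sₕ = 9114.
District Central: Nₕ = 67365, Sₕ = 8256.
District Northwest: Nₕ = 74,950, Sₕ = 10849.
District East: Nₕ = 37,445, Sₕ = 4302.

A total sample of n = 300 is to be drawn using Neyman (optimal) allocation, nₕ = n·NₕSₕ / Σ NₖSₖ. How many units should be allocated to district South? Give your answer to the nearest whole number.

Σ NₕSₕ = 40152·5062 + 58889·9114 + 67365·8256 + 74950·10849 + 37445·4302 = 2270350150.
Share for South: 536714346/2270350150 = 0.23640.
n_South = 300 × 0.23640 = 70.920... → 71.

71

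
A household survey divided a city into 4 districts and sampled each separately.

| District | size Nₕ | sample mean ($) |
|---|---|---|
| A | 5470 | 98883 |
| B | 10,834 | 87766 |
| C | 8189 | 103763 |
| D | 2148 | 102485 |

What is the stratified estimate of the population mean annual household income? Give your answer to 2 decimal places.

x̄_st = (Σ Nₕx̄ₕ) / (Σ Nₕ) = (5470·98883 + 10834·87766 + 8189·103763 + 2148·102485) / 26641
= 2561599841 / 26641 = 96152.5409... → 96152.54.

96152.54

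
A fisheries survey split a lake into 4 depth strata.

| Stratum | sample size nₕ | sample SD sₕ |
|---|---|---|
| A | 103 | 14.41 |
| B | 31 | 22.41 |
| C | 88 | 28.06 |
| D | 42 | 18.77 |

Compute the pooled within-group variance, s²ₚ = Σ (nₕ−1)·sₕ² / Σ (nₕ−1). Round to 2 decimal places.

458.43

Degrees of freedom: 102 + 30 + 87 + 41 = 260.
Σ(nₕ−1)sₕ² = 102·207.6481 + 30·502.2081 + 87·787.3636 + 41·352.3129 = 119191.8113.
s²ₚ = 119191.8113 / 260 = 458.4300... → 458.43.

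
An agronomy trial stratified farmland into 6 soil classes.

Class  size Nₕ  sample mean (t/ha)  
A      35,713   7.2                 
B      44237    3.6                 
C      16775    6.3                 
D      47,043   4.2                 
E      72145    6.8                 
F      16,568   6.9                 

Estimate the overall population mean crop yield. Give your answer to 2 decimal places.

5.70

x̄_st = (Σ Nₕx̄ₕ) / (Σ Nₕ) = (35713·7.2 + 44237·3.6 + 16775·6.3 + 47043·4.2 + 72145·6.8 + 16568·6.9) / 232481
= 1324555.1 / 232481 = 5.6975... → 5.70.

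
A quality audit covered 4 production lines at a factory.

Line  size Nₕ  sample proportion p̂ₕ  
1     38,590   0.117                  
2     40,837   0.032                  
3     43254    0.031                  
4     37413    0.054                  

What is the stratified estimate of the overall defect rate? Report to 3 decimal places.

0.057

Wₕ = Nₕ/N with N = 160094: 0.2410, 0.2551, 0.2702, 0.2337.
p̂_st = 0.2410·0.117 + 0.2551·0.032 + 0.2702·0.031 + 0.2337·0.054 ≈ 0.05736... → 0.057.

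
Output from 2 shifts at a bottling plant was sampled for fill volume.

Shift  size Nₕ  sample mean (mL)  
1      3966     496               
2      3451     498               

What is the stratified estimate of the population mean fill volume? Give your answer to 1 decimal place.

496.9

N = 3966 + 3451 = 7417.
Overall mean = Σ (Nₕ/N)·x̄ₕ — weight by population share, not a simple average.
Σ Nₕx̄ₕ = 3966·496 + 3451·498 = 1967136 + 1718598 = 3685734.
Divide by N: 3685734 / 7417 = 496.931... → 496.9.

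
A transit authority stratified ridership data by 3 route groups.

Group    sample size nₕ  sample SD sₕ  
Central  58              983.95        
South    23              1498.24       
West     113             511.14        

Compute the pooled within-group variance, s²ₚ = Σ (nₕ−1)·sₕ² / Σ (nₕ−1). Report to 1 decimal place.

700683.1

Central: (58−1)·983.95² = 57·968157.6025 = 55184983.3425
South: (23−1)·1498.24² = 22·2244723.0976 = 49383908.1472
West: (113−1)·511.14² = 112·261264.0996 = 29261579.1552
Numerator = 133830470.6449; denominator = Σ(nₕ−1) = 191.
s²ₚ = 133830470.6449/191 = 700683.092... → 700683.1.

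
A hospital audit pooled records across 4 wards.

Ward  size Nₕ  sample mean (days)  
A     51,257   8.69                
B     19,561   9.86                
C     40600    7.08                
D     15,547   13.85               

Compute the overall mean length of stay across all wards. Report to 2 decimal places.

N = 126965; weights Wₕ = Nₕ/N = (0.4037, 0.1541, 0.3198, 0.1225).
x̄_st = Σ Wₕ·x̄ₕ = 0.4037·8.69 + 0.1541·9.86 + 0.3198·7.08 + 0.1225·13.85 ≈ 8.9873...
→ 8.99.

8.99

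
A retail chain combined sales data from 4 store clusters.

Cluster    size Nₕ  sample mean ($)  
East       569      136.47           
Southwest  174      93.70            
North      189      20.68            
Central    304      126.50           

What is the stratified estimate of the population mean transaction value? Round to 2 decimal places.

110.29

N = 569 + 174 + 189 + 304 = 1236.
The stratified mean weights each stratum mean by its population share Nₕ/N.
Σ Nₕx̄ₕ = 569·136.47 + 174·93.70 + 189·20.68 + 304·126.50 = 77651.43 + 16303.8 + 3908.52 + 38456 = 136319.75.
Divide by N: 136319.75 / 1236 = 110.2911... → 110.29.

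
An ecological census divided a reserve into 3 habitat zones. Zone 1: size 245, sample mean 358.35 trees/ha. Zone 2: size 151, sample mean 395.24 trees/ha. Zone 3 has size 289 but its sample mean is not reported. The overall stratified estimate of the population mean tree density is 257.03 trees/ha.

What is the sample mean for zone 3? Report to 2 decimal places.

98.92

Σ Nₕx̄ₕ = N·μ, so 289·x̄_3 = 685·257.03 − (245·358.35 + 151·395.24).
= 176065.55 − 147476.99 = 28588.56.
x̄_3 = 28588.56 / 289 = 98.9224... → 98.92.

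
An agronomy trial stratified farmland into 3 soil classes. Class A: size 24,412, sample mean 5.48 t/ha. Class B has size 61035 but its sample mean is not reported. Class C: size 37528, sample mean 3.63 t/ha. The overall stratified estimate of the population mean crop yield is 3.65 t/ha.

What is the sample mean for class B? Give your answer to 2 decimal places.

Σ Nₕx̄ₕ = N·μ, so 61035·x̄_B = 122975·3.65 − (24412·5.48 + 37528·3.63).
= 448858.75 − 270004.4 = 178854.35.
x̄_B = 178854.35 / 61035 = 2.9304... → 2.93.

2.93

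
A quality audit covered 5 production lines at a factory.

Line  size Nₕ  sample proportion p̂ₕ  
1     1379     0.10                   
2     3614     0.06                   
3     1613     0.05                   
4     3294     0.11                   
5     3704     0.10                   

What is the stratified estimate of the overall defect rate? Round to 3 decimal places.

N = 1379 + 3614 + 1613 + 3294 + 3704 = 13604.
Overall proportion = Σ (Nₕ/N)·p̂ₕ.
Σ Nₕp̂ₕ = 137.9 + 216.84 + 80.65 + 362.34 + 370.4 = 1168.13.
1168.13 / 13604 = 0.08587... → 0.086.

0.086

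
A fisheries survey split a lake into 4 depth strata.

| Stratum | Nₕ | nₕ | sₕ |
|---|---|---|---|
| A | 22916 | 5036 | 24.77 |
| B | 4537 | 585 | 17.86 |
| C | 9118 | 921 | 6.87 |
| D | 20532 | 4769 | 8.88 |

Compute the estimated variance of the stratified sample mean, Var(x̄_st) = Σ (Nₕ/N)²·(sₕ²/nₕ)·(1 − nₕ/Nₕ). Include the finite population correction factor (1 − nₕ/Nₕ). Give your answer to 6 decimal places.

N = 57103. Term for each stratum: Wₕ²sₕ²/nₕ·(1−nₕ/Nₕ).
Var(x̄_st) = 0.015309280 + 0.002998299 + 0.001174601 + 0.001641160 = 0.021123340 → 0.021123.

0.021123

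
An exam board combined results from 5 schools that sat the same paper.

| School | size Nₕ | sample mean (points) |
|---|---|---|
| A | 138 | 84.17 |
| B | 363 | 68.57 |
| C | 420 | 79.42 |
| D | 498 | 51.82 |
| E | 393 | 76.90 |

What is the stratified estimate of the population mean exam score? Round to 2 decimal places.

N = 138 + 363 + 420 + 498 + 393 = 1812.
The stratified mean weights each stratum mean by its population share Nₕ/N.
Σ Nₕx̄ₕ = 138·84.17 + 363·68.57 + 420·79.42 + 498·51.82 + 393·76.90 = 11615.46 + 24890.91 + 33356.4 + 25806.36 + 30221.7 = 125890.83.
Divide by N: 125890.83 / 1812 = 69.4762... → 69.48.

69.48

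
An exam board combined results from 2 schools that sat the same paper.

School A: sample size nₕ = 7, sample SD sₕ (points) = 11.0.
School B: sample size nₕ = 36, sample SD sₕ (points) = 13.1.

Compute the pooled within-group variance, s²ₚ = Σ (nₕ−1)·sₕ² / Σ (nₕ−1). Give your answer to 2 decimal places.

Degrees of freedom: 6 + 35 = 41.
Σ(nₕ−1)sₕ² = 6·121 + 35·171.61 = 6732.35.
s²ₚ = 6732.35 / 41 = 164.2037... → 164.20.

164.20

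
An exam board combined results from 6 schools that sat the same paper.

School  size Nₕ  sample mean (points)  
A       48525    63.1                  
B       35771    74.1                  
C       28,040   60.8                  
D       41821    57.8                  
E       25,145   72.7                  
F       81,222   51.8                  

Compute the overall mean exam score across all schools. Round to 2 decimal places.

60.92

x̄_st = (Σ Nₕx̄ₕ) / (Σ Nₕ) = (48525·63.1 + 35771·74.1 + 28040·60.8 + 41821·57.8 + 25145·72.7 + 81222·51.8) / 260524
= 15869985.5 / 260524 = 60.9156... → 60.92.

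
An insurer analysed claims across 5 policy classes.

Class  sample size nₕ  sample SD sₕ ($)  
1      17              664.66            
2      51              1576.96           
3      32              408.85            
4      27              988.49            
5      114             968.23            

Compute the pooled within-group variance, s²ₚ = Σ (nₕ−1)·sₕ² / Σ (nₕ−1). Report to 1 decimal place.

Degrees of freedom: 16 + 50 + 31 + 26 + 113 = 236.
Σ(nₕ−1)sₕ² = 16·441772.9156 + 50·2486802.8416 + 31·167158.3225 + 26·977112.4801 + 113·937469.3329 = 267929375.8274.
s²ₚ = 267929375.8274 / 236 = 1135293.965... → 1135294.0.

1135294.0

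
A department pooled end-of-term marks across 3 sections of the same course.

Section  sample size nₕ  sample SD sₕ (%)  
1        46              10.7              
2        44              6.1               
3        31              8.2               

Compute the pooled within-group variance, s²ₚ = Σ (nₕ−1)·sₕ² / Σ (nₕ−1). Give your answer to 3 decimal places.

74.316

Degrees of freedom: 45 + 43 + 30 = 118.
Σ(nₕ−1)sₕ² = 45·114.49 + 43·37.21 + 30·67.24 = 8769.28.
s²ₚ = 8769.28 / 118 = 74.31593... → 74.316.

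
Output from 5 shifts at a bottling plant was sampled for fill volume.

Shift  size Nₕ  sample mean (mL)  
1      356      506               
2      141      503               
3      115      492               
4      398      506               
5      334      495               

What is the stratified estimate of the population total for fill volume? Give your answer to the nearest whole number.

Estimate total by summing Nₕ·x̄ₕ over strata.
356·506 + 141·503 + 115·492 + 398·506 + 334·495 = 180136 + 70923 + 56580 + 201388 + 165330 = 674357.

674357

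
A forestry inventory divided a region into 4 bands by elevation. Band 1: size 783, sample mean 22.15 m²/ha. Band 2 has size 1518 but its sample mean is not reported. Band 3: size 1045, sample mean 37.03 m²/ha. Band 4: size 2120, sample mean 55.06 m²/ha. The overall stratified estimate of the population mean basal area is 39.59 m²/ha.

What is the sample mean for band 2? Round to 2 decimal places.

Σ Nₕx̄ₕ = N·μ, so 1518·x̄_2 = 5466·39.59 − (783·22.15 + 1045·37.03 + 2120·55.06).
= 216398.94 − 172767 = 43631.94.
x̄_2 = 43631.94 / 1518 = 28.7430... → 28.74.

28.74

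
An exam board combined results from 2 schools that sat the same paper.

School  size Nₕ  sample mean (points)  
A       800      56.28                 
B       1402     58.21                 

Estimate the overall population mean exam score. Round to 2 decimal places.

57.51

N = 800 + 1402 = 2202.
Weight each subgroup mean by Nₕ/N and sum.
Σ Nₕx̄ₕ = 800·56.28 + 1402·58.21 = 45024 + 81610.42 = 126634.42.
Divide by N: 126634.42 / 2202 = 57.5088... → 57.51.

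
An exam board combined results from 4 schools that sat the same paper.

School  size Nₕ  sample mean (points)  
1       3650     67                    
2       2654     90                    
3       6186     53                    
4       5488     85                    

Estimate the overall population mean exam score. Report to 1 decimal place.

71.1

N = 17978; weights Wₕ = Nₕ/N = (0.2030, 0.1476, 0.3441, 0.3053).
x̄_st = Σ Wₕ·x̄ₕ = 0.2030·67 + 0.1476·90 + 0.3441·53 + 0.3053·85 ≈ 71.073...
→ 71.1.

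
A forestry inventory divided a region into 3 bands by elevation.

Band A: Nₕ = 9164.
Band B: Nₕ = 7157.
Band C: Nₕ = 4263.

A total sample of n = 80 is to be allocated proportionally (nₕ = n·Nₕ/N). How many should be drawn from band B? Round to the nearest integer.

N = 9164 + 7157 + 4263 = 20584.
n_B = 80·7157/20584 = 27.816... → 28.

28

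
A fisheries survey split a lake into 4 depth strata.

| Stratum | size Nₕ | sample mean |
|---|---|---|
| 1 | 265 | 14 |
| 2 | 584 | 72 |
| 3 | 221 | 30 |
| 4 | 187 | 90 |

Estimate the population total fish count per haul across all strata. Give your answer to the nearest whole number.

1: 265·14 = 3710
2: 584·72 = 42048
3: 221·30 = 6630
4: 187·90 = 16830
τ̂ = Σ Nₕx̄ₕ = 69218.

69218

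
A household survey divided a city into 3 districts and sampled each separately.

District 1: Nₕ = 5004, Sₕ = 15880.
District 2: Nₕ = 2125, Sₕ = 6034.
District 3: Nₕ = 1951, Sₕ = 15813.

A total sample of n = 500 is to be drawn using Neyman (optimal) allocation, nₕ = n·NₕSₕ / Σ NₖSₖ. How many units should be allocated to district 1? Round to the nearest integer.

Σ NₕSₕ = 5004·15880 + 2125·6034 + 1951·15813 = 123136933.
Share for 1: 79463520/123136933 = 0.64533.
n_1 = 500 × 0.64533 = 322.663... → 323.

323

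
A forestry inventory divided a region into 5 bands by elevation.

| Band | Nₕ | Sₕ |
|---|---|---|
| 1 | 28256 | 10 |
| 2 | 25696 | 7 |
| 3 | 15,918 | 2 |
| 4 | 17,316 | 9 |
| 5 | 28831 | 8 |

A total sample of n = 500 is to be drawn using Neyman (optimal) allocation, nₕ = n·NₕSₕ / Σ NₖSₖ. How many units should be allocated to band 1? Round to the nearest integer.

Σ NₕSₕ = 28256·10 + 25696·7 + 15918·2 + 17316·9 + 28831·8 = 880760.
Share for 1: 282560/880760 = 0.32081.
n_1 = 500 × 0.32081 = 160.407... → 160.

160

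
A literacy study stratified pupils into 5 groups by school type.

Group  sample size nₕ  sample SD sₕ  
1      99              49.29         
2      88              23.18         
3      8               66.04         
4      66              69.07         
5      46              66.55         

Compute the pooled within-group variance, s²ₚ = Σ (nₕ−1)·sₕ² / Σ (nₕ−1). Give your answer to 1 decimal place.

Degrees of freedom: 98 + 87 + 7 + 65 + 45 = 302.
Σ(nₕ−1)sₕ² = 98·2429.5041 + 87·537.3124 + 7·4361.2816 + 65·4770.6649 + 45·4428.9025 = 824760.3828.
s²ₚ = 824760.3828 / 302 = 2730.995... → 2731.0.

2731.0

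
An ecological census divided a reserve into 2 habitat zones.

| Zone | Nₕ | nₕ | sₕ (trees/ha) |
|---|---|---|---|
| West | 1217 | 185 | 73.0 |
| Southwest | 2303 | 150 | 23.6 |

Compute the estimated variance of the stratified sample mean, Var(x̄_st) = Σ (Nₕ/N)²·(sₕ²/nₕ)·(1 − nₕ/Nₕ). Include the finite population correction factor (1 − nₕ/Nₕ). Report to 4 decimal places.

4.4057

N = 3520; Wₕ = Nₕ/N.
zone West: (1217/3520)²·73.0²/185·(1 − 185/1217) = 2.9198392
zone Southwest: (2303/3520)²·23.6²/150·(1 − 150/2303) = 1.4858856
Sum = 4.4057249 → 4.4057.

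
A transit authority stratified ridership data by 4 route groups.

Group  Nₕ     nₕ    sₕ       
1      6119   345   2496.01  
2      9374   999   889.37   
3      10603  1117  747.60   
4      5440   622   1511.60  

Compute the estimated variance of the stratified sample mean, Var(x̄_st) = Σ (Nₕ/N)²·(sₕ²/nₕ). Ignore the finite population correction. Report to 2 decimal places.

915.70

N = 31536; Wₕ = Nₕ/N.
group 1: (6119/31536)²·2496.01²/345 = 679.86274
group 2: (9374/31536)²·889.37²/999 = 69.95780
group 3: (10603/31536)²·747.60²/1117 = 56.56265
group 4: (5440/31536)²·1511.60²/622 = 109.31203
Sum = 915.69522 → 915.70.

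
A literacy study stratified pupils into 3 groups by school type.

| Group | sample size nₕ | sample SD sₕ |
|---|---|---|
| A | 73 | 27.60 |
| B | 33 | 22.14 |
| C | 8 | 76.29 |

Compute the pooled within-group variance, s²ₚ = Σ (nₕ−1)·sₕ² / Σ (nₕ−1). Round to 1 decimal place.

1002.5

Degrees of freedom: 72 + 32 + 7 = 111.
Σ(nₕ−1)sₕ² = 72·761.76 + 32·490.1796 + 7·5820.1641 = 111273.6159.
s²ₚ = 111273.6159 / 111 = 1002.465... → 1002.5.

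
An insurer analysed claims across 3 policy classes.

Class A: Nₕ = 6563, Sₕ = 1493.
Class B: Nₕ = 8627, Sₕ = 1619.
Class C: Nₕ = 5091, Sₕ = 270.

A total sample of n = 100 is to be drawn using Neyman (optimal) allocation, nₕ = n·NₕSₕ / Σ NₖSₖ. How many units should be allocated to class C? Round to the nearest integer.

5

Σ NₕSₕ = 6563·1493 + 8627·1619 + 5091·270 = 25140242.
Share for C: 1374570/25140242 = 0.05468.
n_C = 100 × 0.05468 = 5.468... → 5.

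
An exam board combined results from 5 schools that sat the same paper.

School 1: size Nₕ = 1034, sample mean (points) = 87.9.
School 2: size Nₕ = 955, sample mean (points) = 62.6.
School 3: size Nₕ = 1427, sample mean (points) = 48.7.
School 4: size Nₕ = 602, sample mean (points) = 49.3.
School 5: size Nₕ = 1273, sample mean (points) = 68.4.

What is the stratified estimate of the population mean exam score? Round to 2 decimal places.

63.68

N = 1034 + 955 + 1427 + 602 + 1273 = 5291.
The stratified mean weights each stratum mean by its population share Nₕ/N.
Σ Nₕx̄ₕ = 1034·87.9 + 955·62.6 + 1427·48.7 + 602·49.3 + 1273·68.4 = 90888.6 + 59783 + 69494.9 + 29678.6 + 87073.2 = 336918.3.
Divide by N: 336918.3 / 5291 = 63.6776... → 63.68.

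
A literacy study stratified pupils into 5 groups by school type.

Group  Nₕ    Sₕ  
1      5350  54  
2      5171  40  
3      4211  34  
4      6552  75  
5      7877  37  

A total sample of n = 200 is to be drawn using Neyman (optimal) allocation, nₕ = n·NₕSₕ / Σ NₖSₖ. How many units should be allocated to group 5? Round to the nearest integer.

Σ NₕSₕ = 5350·54 + 5171·40 + 4211·34 + 6552·75 + 7877·37 = 1421763.
Share for 5: 291449/1421763 = 0.20499.
n_5 = 200 × 0.20499 = 40.998... → 41.

41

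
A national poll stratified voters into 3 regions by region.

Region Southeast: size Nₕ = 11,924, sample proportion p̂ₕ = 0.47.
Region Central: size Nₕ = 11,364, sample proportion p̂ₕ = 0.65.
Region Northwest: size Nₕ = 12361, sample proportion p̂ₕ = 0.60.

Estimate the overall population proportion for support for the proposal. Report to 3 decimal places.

Wₕ = Nₕ/N with N = 35649: 0.3345, 0.3188, 0.3467.
p̂_st = 0.3345·0.47 + 0.3188·0.65 + 0.3467·0.60 ≈ 0.57246... → 0.572.

0.572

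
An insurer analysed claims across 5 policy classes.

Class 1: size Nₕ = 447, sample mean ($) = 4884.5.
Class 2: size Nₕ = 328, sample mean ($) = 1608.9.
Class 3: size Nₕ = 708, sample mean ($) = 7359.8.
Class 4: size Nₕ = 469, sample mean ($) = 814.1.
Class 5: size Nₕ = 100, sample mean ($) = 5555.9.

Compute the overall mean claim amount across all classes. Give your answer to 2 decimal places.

4317.36

N = 447 + 328 + 708 + 469 + 100 = 2052.
The stratified mean weights each stratum mean by its population share Nₕ/N.
Σ Nₕx̄ₕ = 447·4884.5 + 328·1608.9 + 708·7359.8 + 469·814.1 + 100·5555.9 = 2183371.5 + 527719.2 + 5210738.4 + 381812.9 + 555590 = 8859232.
Divide by N: 8859232 / 2052 = 4317.3645... → 4317.36.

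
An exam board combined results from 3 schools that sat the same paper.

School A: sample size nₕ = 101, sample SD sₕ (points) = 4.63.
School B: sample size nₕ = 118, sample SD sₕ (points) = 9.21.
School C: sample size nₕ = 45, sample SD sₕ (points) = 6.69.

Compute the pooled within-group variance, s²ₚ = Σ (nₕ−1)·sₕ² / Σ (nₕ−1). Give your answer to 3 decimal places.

A: (101−1)·4.63² = 100·21.4369 = 2143.69
B: (118−1)·9.21² = 117·84.8241 = 9924.4197
C: (45−1)·6.69² = 44·44.7561 = 1969.2684
Numerator = 14037.3781; denominator = Σ(nₕ−1) = 261.
s²ₚ = 14037.3781/261 = 53.78306... → 53.783.

53.783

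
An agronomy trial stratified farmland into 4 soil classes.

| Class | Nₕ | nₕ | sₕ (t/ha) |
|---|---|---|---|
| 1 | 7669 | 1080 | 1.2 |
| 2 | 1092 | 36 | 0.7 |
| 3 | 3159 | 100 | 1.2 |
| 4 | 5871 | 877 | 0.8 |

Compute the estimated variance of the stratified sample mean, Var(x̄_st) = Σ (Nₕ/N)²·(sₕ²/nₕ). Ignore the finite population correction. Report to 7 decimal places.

0.0008325

N = 17791; Wₕ = Nₕ/N.
class 1: (7669/17791)²·1.2²/1080 = 0.0002477510
class 2: (1092/17791)²·0.7²/36 = 0.0000512788
class 3: (3159/17791)²·1.2²/100 = 0.0004540054
class 4: (5871/17791)²·0.8²/877 = 0.0000794701
Sum = 0.0008325054 → 0.0008325.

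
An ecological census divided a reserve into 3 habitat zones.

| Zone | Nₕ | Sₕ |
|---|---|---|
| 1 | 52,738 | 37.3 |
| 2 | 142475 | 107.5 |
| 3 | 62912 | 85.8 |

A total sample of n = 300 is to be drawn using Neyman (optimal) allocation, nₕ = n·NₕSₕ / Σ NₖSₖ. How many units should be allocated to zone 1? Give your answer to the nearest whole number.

26

Σ NₕSₕ = 52738·37.3 + 142475·107.5 + 62912·85.8 = 22681039.5.
Share for 1: 1967127.4/22681039.5 = 0.08673.
n_1 = 300 × 0.08673 = 26.019... → 26.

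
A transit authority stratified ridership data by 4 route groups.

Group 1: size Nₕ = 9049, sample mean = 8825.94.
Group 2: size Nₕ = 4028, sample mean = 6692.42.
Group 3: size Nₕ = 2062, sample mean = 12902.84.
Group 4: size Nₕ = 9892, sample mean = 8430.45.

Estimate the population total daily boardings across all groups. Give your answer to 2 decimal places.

216822666.30

1: 9049·8825.94 = 79865931.06
2: 4028·6692.42 = 26957067.76
3: 2062·12902.84 = 26605656.08
4: 9892·8430.45 = 83394011.4
τ̂ = Σ Nₕx̄ₕ = 216822666.30.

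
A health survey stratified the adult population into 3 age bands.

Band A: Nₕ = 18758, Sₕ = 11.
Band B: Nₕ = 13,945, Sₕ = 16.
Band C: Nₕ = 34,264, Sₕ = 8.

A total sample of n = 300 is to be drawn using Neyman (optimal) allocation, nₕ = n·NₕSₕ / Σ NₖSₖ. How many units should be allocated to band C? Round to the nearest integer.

A: NₕSₕ = 18758·11 = 206338
B: NₕSₕ = 13945·16 = 223120
C: NₕSₕ = 34264·8 = 274112
Σ NₕSₕ = 703570.
n_C = 300·274112/703570 = 116.880... → 117.

117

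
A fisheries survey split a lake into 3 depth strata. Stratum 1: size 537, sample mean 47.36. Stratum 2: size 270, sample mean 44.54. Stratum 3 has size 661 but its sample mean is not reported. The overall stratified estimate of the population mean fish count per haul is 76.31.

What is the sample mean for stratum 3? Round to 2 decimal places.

112.81

N = 537 + 270 + 661 = 1468.
Overall total = μ·N = 76.31·1468 = 112023.08.
Subtract the known strata: 537·47.36 + 270·44.54 = 37458.12.
Remaining total for stratum 3: 112023.08 − 37458.12 = 74564.96.
Divide by its size: 74564.96 / 661 = 112.8063... → 112.81.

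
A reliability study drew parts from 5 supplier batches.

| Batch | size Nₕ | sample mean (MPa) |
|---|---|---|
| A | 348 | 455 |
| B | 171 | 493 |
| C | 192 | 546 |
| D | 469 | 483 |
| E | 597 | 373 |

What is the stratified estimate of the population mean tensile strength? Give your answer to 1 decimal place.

N = 1777; weights Wₕ = Nₕ/N = (0.1958, 0.0962, 0.1080, 0.2639, 0.3360).
x̄_st = Σ Wₕ·x̄ₕ = 0.1958·455 + 0.0962·493 + 0.1080·546 + 0.2639·483 + 0.3360·373 ≈ 448.330...
→ 448.3.

448.3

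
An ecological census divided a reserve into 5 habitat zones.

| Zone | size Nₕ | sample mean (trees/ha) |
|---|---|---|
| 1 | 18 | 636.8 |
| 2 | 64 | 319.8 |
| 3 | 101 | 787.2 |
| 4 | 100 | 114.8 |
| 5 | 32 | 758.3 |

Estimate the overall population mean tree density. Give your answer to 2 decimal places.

467.25

N = 18 + 64 + 101 + 100 + 32 = 315.
Overall mean = Σ (Nₕ/N)·x̄ₕ — weight by population share, not a simple average.
Σ Nₕx̄ₕ = 18·636.8 + 64·319.8 + 101·787.2 + 100·114.8 + 32·758.3 = 11462.4 + 20467.2 + 79507.2 + 11480 + 24265.6 = 147182.4.
Divide by N: 147182.4 / 315 = 467.2457... → 467.25.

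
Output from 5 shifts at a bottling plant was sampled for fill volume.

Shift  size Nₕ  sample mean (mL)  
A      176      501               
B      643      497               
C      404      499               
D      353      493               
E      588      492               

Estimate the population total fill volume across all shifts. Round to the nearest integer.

Estimate total by summing Nₕ·x̄ₕ over strata.
176·501 + 643·497 + 404·499 + 353·493 + 588·492 = 88176 + 319571 + 201596 + 174029 + 289296 = 1072668.

1072668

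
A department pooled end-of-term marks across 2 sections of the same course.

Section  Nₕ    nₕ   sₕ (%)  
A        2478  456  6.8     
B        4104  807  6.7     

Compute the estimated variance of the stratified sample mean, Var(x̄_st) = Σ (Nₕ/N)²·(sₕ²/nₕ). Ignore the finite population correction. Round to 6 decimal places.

N = 6582; Wₕ = Nₕ/N.
section A: (2478/6582)²·6.8²/456 = 0.014372749
section B: (4104/6582)²·6.7²/807 = 0.021625941
Sum = 0.035998690 → 0.035999.

0.035999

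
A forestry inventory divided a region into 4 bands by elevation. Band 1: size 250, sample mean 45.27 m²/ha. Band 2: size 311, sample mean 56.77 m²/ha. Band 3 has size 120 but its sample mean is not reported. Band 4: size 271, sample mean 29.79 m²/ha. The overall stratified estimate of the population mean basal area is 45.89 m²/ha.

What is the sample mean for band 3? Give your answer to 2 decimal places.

N = 250 + 311 + 120 + 271 = 952.
Overall total = μ·N = 45.89·952 = 43687.28.
Subtract the known strata: 250·45.27 + 311·56.77 + 271·29.79 = 37046.06.
Remaining total for band 3: 43687.28 − 37046.06 = 6641.22.
Divide by its size: 6641.22 / 120 = 55.3435 → 55.34.

55.34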